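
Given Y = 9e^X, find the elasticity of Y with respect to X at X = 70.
Elasticity = 70

Elasticity = (dY/dX) · (X/Y)

dY/dX = 9·e^X
At X = 70: dY/dX = 9·e^70, Y = 9·e^70

Elasticity = (9·e^70) · (70 / (9·e^70)) = 70

Interpretation: for a small percentage change in X, the percentage change in Y is approximately 70.00 times as large.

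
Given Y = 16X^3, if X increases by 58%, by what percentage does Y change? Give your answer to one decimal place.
294.4%

For Y = 16X^3:
If X → X(1 + 0.58)
Then Y → Y · (1 + 0.58)^3
     ≈ Y · 3.9443

Percentage change = ((1 + 0.58)^3 − 1) × 100% ≈ 294.4%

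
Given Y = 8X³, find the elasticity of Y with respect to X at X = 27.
Elasticity = 3

Elasticity = (dY/dX) · (X/Y)

dY/dX = 24·X²
At X = 27: dY/dX = 17496, Y = 157464

Elasticity = 17496 · (27 / 157464) = 3

Interpretation: for a small percentage change in X, the percentage change in Y is approximately 3.00 times as large.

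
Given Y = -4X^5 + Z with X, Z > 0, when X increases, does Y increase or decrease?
Y decreases

Taking the partial derivative:
∂Y/∂X = -20X^4

∂Y/∂X = -20X^4 < 0 (assuming positive values)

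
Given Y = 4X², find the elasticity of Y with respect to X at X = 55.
Elasticity = 2

Elasticity = (dY/dX) · (X/Y)

dY/dX = 8·X
At X = 55: dY/dX = 440, Y = 12100

Elasticity = 440 · (55 / 12100) = 2

Interpretation: for a small percentage change in X, the percentage change in Y is approximately 2.00 times as large.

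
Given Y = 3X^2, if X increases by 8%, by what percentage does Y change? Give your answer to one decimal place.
16.6%

For Y = 3X^2:
If X → X(1 + 0.08)
Then Y → Y · (1 + 0.08)^2
     = Y · 1.1664

Percentage change = ((1 + 0.08)^2 − 1) × 100% ≈ 16.6%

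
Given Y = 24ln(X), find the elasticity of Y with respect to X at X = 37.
Elasticity = 1/ln(37) ≈ 0.2769

Elasticity = (dY/dX) · (X/Y)

dY/dX = 24/X
At X = 37: dY/dX = 24/37, Y = 24·ln(37)

Elasticity = (24/37) · (37 / (24·ln(37))) = 1/ln(37) ≈ 0.2769

Interpretation: for a small percentage change in X, the percentage change in Y is approximately 0.28 times as large.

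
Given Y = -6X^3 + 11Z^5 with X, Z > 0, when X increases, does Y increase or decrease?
Y decreases

Taking the partial derivative:
∂Y/∂X = -18X^2

∂Y/∂X = -18X^2 < 0 (assuming positive values)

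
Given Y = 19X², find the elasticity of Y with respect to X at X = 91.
Elasticity = 2

Elasticity = (dY/dX) · (X/Y)

dY/dX = 38·X
At X = 91: dY/dX = 3458, Y = 157339

Elasticity = 3458 · (91 / 157339) = 2

Interpretation: for a small percentage change in X, the percentage change in Y is approximately 2.00 times as large.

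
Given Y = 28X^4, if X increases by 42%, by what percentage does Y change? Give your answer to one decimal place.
306.6%

For Y = 28X^4:
If X → X(1 + 0.42)
Then Y → Y · (1 + 0.42)^4
     ≈ Y · 4.0659

Percentage change = ((1 + 0.42)^4 − 1) × 100% ≈ 306.6%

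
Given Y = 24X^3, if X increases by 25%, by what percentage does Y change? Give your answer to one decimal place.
95.3%

For Y = 24X^3:
If X → X(1 + 0.25)
Then Y → Y · (1 + 0.25)^3
     ≈ Y · 1.9531

Percentage change = ((1 + 0.25)^3 − 1) × 100% ≈ 95.3%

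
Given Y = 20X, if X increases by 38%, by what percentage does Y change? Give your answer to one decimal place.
38.0%

For Y = 20X:
If X → X(1 + 0.38)
Then Y → Y · (1 + 0.38)^1
     = Y · 1.3800

Percentage change = ((1 + 0.38)^1 − 1) × 100% = 38.0%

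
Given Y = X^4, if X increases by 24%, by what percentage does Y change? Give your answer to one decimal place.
136.4%

For Y = X^4:
If X → X(1 + 0.24)
Then Y → Y · (1 + 0.24)^4
     ≈ Y · 2.3642

Percentage change = ((1 + 0.24)^4 − 1) × 100% ≈ 136.4%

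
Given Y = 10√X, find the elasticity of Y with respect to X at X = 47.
Elasticity = 1/2

Elasticity = (dY/dX) · (X/Y)

dY/dX = 5/√X
At X = 47: dY/dX = 5·√47/47, Y = 10·√47

Elasticity = (5·√47/47) · (47 / (10·√47)) = 1/2

Interpretation: for a small percentage change in X, the percentage change in Y is approximately 0.50 times as large.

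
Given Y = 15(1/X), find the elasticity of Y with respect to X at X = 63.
Elasticity = -1

Elasticity = (dY/dX) · (X/Y)

dY/dX = -15/X²
At X = 63: dY/dX = -5/1323, Y = 5/21

Elasticity = (-5/1323) · (63 / (5/21)) = -1

Interpretation: for a small percentage change in X, the percentage change in Y is approximately -1.00 times as large.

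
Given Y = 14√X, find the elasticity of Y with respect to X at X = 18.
Elasticity = 1/2

Elasticity = (dY/dX) · (X/Y)

dY/dX = 7/√X
At X = 18: dY/dX = 7·√2/6, Y = 42·√2

Elasticity = (7·√2/6) · (18 / (42·√2)) = 1/2

Interpretation: for a small percentage change in X, the percentage change in Y is approximately 0.50 times as large.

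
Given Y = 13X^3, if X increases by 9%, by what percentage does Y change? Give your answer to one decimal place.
29.5%

For Y = 13X^3:
If X → X(1 + 0.09)
Then Y → Y · (1 + 0.09)^3
     ≈ Y · 1.2950

Percentage change = ((1 + 0.09)^3 − 1) × 100% ≈ 29.5%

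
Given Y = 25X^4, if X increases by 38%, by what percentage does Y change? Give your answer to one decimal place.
262.7%

For Y = 25X^4:
If X → X(1 + 0.38)
Then Y → Y · (1 + 0.38)^4
     ≈ Y · 3.6267

Percentage change = ((1 + 0.38)^4 − 1) × 100% ≈ 262.7%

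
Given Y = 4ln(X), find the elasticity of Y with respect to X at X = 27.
Elasticity = 1/ln(27) ≈ 0.3034

Elasticity = (dY/dX) · (X/Y)

dY/dX = 4/X
At X = 27: dY/dX = 4/27, Y = 4·ln(27)

Elasticity = (4/27) · (27 / (4·ln(27))) = 1/ln(27) ≈ 0.3034

Interpretation: for a small percentage change in X, the percentage change in Y is approximately 0.30 times as large.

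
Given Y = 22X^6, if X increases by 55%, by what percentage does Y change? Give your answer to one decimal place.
1286.7%

For Y = 22X^6:
If X → X(1 + 0.55)
Then Y → Y · (1 + 0.55)^6
     ≈ Y · 13.8672

Percentage change = ((1 + 0.55)^6 − 1) × 100% ≈ 1286.7%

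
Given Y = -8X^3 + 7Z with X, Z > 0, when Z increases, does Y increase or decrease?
Y increases

Taking the partial derivative:
∂Y/∂Z = 7

∂Y/∂Z = 7 > 0 (assuming positive values)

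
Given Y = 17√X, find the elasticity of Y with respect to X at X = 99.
Elasticity = 1/2

Elasticity = (dY/dX) · (X/Y)

dY/dX = 17/(2·√X)
At X = 99: dY/dX = 17·√11/66, Y = 51·√11

Elasticity = (17·√11/66) · (99 / (51·√11)) = 1/2

Interpretation: for a small percentage change in X, the percentage change in Y is approximately 0.50 times as large.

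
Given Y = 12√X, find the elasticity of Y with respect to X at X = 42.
Elasticity = 1/2

Elasticity = (dY/dX) · (X/Y)

dY/dX = 6/√X
At X = 42: dY/dX = √42/7, Y = 12·√42

Elasticity = (√42/7) · (42 / (12·√42)) = 1/2

Interpretation: for a small percentage change in X, the percentage change in Y is approximately 0.50 times as large.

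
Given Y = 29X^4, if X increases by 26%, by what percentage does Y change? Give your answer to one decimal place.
152.0%

For Y = 29X^4:
If X → X(1 + 0.26)
Then Y → Y · (1 + 0.26)^4
     ≈ Y · 2.5205

Percentage change = ((1 + 0.26)^4 − 1) × 100% ≈ 152.0%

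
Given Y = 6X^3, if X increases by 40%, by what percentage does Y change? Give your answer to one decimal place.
174.4%

For Y = 6X^3:
If X → X(1 + 0.4)
Then Y → Y · (1 + 0.4)^3
     = Y · 2.7440

Percentage change = ((1 + 0.4)^3 − 1) × 100% = 174.4%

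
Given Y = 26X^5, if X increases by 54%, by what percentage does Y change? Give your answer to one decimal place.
766.2%

For Y = 26X^5:
If X → X(1 + 0.54)
Then Y → Y · (1 + 0.54)^5
     ≈ Y · 8.6617

Percentage change = ((1 + 0.54)^5 − 1) × 100% ≈ 766.2%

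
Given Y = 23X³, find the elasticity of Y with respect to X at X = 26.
Elasticity = 3

Elasticity = (dY/dX) · (X/Y)

dY/dX = 69·X²
At X = 26: dY/dX = 46644, Y = 404248

Elasticity = 46644 · (26 / 404248) = 3

Interpretation: for a small percentage change in X, the percentage change in Y is approximately 3.00 times as large.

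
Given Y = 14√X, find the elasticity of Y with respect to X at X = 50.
Elasticity = 1/2

Elasticity = (dY/dX) · (X/Y)

dY/dX = 7/√X
At X = 50: dY/dX = 7·√2/10, Y = 70·√2

Elasticity = (7·√2/10) · (50 / (70·√2)) = 1/2

Interpretation: for a small percentage change in X, the percentage change in Y is approximately 0.50 times as large.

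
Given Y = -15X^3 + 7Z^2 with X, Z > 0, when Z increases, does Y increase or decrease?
Y increases

Taking the partial derivative:
∂Y/∂Z = 14Z

∂Y/∂Z = 14Z > 0 (assuming positive values)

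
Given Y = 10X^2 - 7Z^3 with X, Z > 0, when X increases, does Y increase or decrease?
Y increases

Taking the partial derivative:
∂Y/∂X = 20X

∂Y/∂X = 20X > 0 (assuming positive values)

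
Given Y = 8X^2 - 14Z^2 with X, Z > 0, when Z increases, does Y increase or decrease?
Y decreases

Taking the partial derivative:
∂Y/∂Z = -28Z

∂Y/∂Z = -28Z < 0 (assuming positive values)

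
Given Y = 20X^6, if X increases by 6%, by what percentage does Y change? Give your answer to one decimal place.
41.9%

For Y = 20X^6:
If X → X(1 + 0.06)
Then Y → Y · (1 + 0.06)^6
     ≈ Y · 1.4185

Percentage change = ((1 + 0.06)^6 − 1) × 100% ≈ 41.9%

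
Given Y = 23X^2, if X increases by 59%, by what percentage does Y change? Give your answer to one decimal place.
152.8%

For Y = 23X^2:
If X → X(1 + 0.59)
Then Y → Y · (1 + 0.59)^2
     = Y · 2.5281

Percentage change = ((1 + 0.59)^2 − 1) × 100% ≈ 152.8%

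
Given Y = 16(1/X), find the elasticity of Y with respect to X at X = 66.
Elasticity = -1

Elasticity = (dY/dX) · (X/Y)

dY/dX = -16/X²
At X = 66: dY/dX = -4/1089, Y = 8/33

Elasticity = (-4/1089) · (66 / (8/33)) = -1

Interpretation: for a small percentage change in X, the percentage change in Y is approximately -1.00 times as large.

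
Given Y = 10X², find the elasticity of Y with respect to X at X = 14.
Elasticity = 2

Elasticity = (dY/dX) · (X/Y)

dY/dX = 20·X
At X = 14: dY/dX = 280, Y = 1960

Elasticity = 280 · (14 / 1960) = 2

Interpretation: for a small percentage change in X, the percentage change in Y is approximately 2.00 times as large.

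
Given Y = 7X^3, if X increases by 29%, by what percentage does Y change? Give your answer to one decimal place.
114.7%

For Y = 7X^3:
If X → X(1 + 0.29)
Then Y → Y · (1 + 0.29)^3
     ≈ Y · 2.1467

Percentage change = ((1 + 0.29)^3 − 1) × 100% ≈ 114.7%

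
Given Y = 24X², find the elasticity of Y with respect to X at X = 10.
Elasticity = 2

Elasticity = (dY/dX) · (X/Y)

dY/dX = 48·X
At X = 10: dY/dX = 480, Y = 2400

Elasticity = 480 · (10 / 2400) = 2

Interpretation: for a small percentage change in X, the percentage change in Y is approximately 2.00 times as large.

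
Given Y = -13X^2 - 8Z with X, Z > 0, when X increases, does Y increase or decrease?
Y decreases

Taking the partial derivative:
∂Y/∂X = -26X

∂Y/∂X = -26X < 0 (assuming positive values)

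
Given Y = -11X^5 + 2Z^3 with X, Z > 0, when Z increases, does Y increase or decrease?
Y increases

Taking the partial derivative:
∂Y/∂Z = 6Z^2

∂Y/∂Z = 6Z^2 > 0 (assuming positive values)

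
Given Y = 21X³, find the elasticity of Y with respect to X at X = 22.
Elasticity = 3

Elasticity = (dY/dX) · (X/Y)

dY/dX = 63·X²
At X = 22: dY/dX = 30492, Y = 223608

Elasticity = 30492 · (22 / 223608) = 3

Interpretation: for a small percentage change in X, the percentage change in Y is approximately 3.00 times as large.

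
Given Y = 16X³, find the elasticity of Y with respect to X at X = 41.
Elasticity = 3

Elasticity = (dY/dX) · (X/Y)

dY/dX = 48·X²
At X = 41: dY/dX = 80688, Y = 1102736

Elasticity = 80688 · (41 / 1102736) = 3

Interpretation: for a small percentage change in X, the percentage change in Y is approximately 3.00 times as large.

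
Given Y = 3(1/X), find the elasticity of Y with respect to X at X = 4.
Elasticity = -1

Elasticity = (dY/dX) · (X/Y)

dY/dX = -3/X²
At X = 4: dY/dX = -3/16, Y = 3/4

Elasticity = (-3/16) · (4 / (3/4)) = -1

Interpretation: for a small percentage change in X, the percentage change in Y is approximately -1.00 times as large.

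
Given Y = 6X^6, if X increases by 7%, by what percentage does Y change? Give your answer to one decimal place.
50.1%

For Y = 6X^6:
If X → X(1 + 0.07)
Then Y → Y · (1 + 0.07)^6
     ≈ Y · 1.5007

Percentage change = ((1 + 0.07)^6 − 1) × 100% ≈ 50.1%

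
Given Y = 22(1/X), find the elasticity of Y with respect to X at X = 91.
Elasticity = -1

Elasticity = (dY/dX) · (X/Y)

dY/dX = -22/X²
At X = 91: dY/dX = -22/8281, Y = 22/91

Elasticity = (-22/8281) · (91 / (22/91)) = -1

Interpretation: for a small percentage change in X, the percentage change in Y is approximately -1.00 times as large.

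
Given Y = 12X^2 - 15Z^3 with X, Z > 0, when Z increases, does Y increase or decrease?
Y decreases

Taking the partial derivative:
∂Y/∂Z = -45Z^2

∂Y/∂Z = -45Z^2 < 0 (assuming positive values)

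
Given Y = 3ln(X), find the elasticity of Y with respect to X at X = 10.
Elasticity = 1/ln(10) ≈ 0.4343

Elasticity = (dY/dX) · (X/Y)

dY/dX = 3/X
At X = 10: dY/dX = 3/10, Y = 3·ln(10)

Elasticity = (3/10) · (10 / (3·ln(10))) = 1/ln(10) ≈ 0.4343

Interpretation: for a small percentage change in X, the percentage change in Y is approximately 0.43 times as large.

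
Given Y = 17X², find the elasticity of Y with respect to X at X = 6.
Elasticity = 2

Elasticity = (dY/dX) · (X/Y)

dY/dX = 34·X
At X = 6: dY/dX = 204, Y = 612

Elasticity = 204 · (6 / 612) = 2

Interpretation: for a small percentage change in X, the percentage change in Y is approximately 2.00 times as large.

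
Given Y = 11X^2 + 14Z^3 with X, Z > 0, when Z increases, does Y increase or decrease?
Y increases

Taking the partial derivative:
∂Y/∂Z = 42Z^2

∂Y/∂Z = 42Z^2 > 0 (assuming positive values)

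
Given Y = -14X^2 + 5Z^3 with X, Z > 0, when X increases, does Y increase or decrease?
Y decreases

Taking the partial derivative:
∂Y/∂X = -28X

∂Y/∂X = -28X < 0 (assuming positive values)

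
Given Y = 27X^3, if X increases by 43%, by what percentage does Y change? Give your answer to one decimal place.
192.4%

For Y = 27X^3:
If X → X(1 + 0.43)
Then Y → Y · (1 + 0.43)^3
     ≈ Y · 2.9242

Percentage change = ((1 + 0.43)^3 − 1) × 100% ≈ 192.4%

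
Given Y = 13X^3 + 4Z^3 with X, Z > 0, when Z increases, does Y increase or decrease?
Y increases

Taking the partial derivative:
∂Y/∂Z = 12Z^2

∂Y/∂Z = 12Z^2 > 0 (assuming positive values)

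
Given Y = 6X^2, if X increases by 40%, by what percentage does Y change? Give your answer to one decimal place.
96.0%

For Y = 6X^2:
If X → X(1 + 0.4)
Then Y → Y · (1 + 0.4)^2
     = Y · 1.9600

Percentage change = ((1 + 0.4)^2 − 1) × 100% = 96.0%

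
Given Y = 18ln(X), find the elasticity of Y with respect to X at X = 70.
Elasticity = 1/ln(70) ≈ 0.2354

Elasticity = (dY/dX) · (X/Y)

dY/dX = 18/X
At X = 70: dY/dX = 9/35, Y = 18·ln(70)

Elasticity = (9/35) · (70 / (18·ln(70))) = 1/ln(70) ≈ 0.2354

Interpretation: for a small percentage change in X, the percentage change in Y is approximately 0.24 times as large.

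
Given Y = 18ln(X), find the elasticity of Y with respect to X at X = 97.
Elasticity = 1/ln(97) ≈ 0.2186

Elasticity = (dY/dX) · (X/Y)

dY/dX = 18/X
At X = 97: dY/dX = 18/97, Y = 18·ln(97)

Elasticity = (18/97) · (97 / (18·ln(97))) = 1/ln(97) ≈ 0.2186

Interpretation: for a small percentage change in X, the percentage change in Y is approximately 0.22 times as large.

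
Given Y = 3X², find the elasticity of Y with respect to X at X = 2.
Elasticity = 2

Elasticity = (dY/dX) · (X/Y)

dY/dX = 6·X
At X = 2: dY/dX = 12, Y = 12

Elasticity = 12 · (2 / 12) = 2

Interpretation: for a small percentage change in X, the percentage change in Y is approximately 2.00 times as large.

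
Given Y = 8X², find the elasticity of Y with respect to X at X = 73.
Elasticity = 2

Elasticity = (dY/dX) · (X/Y)

dY/dX = 16·X
At X = 73: dY/dX = 1168, Y = 42632

Elasticity = 1168 · (73 / 42632) = 2

Interpretation: for a small percentage change in X, the percentage change in Y is approximately 2.00 times as large.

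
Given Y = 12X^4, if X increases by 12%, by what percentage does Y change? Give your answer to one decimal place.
57.4%

For Y = 12X^4:
If X → X(1 + 0.12)
Then Y → Y · (1 + 0.12)^4
     ≈ Y · 1.5735

Percentage change = ((1 + 0.12)^4 − 1) × 100% ≈ 57.4%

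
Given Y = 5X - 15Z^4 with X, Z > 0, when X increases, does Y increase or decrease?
Y increases

Taking the partial derivative:
∂Y/∂X = 5

∂Y/∂X = 5 > 0 (assuming positive values)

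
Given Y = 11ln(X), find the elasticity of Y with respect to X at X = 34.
Elasticity = 1/ln(34) ≈ 0.2836

Elasticity = (dY/dX) · (X/Y)

dY/dX = 11/X
At X = 34: dY/dX = 11/34, Y = 11·ln(34)

Elasticity = (11/34) · (34 / (11·ln(34))) = 1/ln(34) ≈ 0.2836

Interpretation: for a small percentage change in X, the percentage change in Y is approximately 0.28 times as large.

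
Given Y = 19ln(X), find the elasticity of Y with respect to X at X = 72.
Elasticity = 1/ln(72) ≈ 0.2338

Elasticity = (dY/dX) · (X/Y)

dY/dX = 19/X
At X = 72: dY/dX = 19/72, Y = 19·ln(72)

Elasticity = (19/72) · (72 / (19·ln(72))) = 1/ln(72) ≈ 0.2338

Interpretation: for a small percentage change in X, the percentage change in Y is approximately 0.23 times as large.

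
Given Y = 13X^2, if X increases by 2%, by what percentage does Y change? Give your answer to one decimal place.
4.0%

For Y = 13X^2:
If X → X(1 + 0.02)
Then Y → Y · (1 + 0.02)^2
     = Y · 1.0404

Percentage change = ((1 + 0.02)^2 − 1) × 100% ≈ 4.0%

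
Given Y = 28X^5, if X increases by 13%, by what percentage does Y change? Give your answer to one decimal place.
84.2%

For Y = 28X^5:
If X → X(1 + 0.13)
Then Y → Y · (1 + 0.13)^5
     ≈ Y · 1.8424

Percentage change = ((1 + 0.13)^5 − 1) × 100% ≈ 84.2%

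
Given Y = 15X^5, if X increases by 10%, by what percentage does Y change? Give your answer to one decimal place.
61.1%

For Y = 15X^5:
If X → X(1 + 0.1)
Then Y → Y · (1 + 0.1)^5
     ≈ Y · 1.6105

Percentage change = ((1 + 0.1)^5 − 1) × 100% ≈ 61.1%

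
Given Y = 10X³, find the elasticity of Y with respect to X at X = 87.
Elasticity = 3

Elasticity = (dY/dX) · (X/Y)

dY/dX = 30·X²
At X = 87: dY/dX = 227070, Y = 6585030

Elasticity = 227070 · (87 / 6585030) = 3

Interpretation: for a small percentage change in X, the percentage change in Y is approximately 3.00 times as large.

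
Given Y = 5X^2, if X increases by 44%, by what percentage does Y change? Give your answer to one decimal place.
107.4%

For Y = 5X^2:
If X → X(1 + 0.44)
Then Y → Y · (1 + 0.44)^2
     = Y · 2.0736

Percentage change = ((1 + 0.44)^2 − 1) × 100% ≈ 107.4%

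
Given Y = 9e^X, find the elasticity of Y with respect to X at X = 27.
Elasticity = 27

Elasticity = (dY/dX) · (X/Y)

dY/dX = 9·e^X
At X = 27: dY/dX = 9·e^27, Y = 9·e^27

Elasticity = (9·e^27) · (27 / (9·e^27)) = 27

Interpretation: for a small percentage change in X, the percentage change in Y is approximately 27.00 times as large.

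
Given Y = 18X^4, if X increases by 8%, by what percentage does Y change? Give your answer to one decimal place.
36.0%

For Y = 18X^4:
If X → X(1 + 0.08)
Then Y → Y · (1 + 0.08)^4
     ≈ Y · 1.3605

Percentage change = ((1 + 0.08)^4 − 1) × 100% ≈ 36.0%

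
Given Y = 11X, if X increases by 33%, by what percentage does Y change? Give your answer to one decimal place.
33.0%

For Y = 11X:
If X → X(1 + 0.33)
Then Y → Y · (1 + 0.33)^1
     = Y · 1.3300

Percentage change = ((1 + 0.33)^1 − 1) × 100% = 33.0%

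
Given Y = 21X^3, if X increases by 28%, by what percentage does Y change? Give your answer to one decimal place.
109.7%

For Y = 21X^3:
If X → X(1 + 0.28)
Then Y → Y · (1 + 0.28)^3
     ≈ Y · 2.0972

Percentage change = ((1 + 0.28)^3 − 1) × 100% ≈ 109.7%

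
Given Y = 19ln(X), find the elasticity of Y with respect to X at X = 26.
Elasticity = 1/ln(26) ≈ 0.3069

Elasticity = (dY/dX) · (X/Y)

dY/dX = 19/X
At X = 26: dY/dX = 19/26, Y = 19·ln(26)

Elasticity = (19/26) · (26 / (19·ln(26))) = 1/ln(26) ≈ 0.3069

Interpretation: for a small percentage change in X, the percentage change in Y is approximately 0.31 times as large.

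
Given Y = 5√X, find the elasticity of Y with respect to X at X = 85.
Elasticity = 1/2

Elasticity = (dY/dX) · (X/Y)

dY/dX = 5/(2·√X)
At X = 85: dY/dX = √85/34, Y = 5·√85

Elasticity = (√85/34) · (85 / (5·√85)) = 1/2

Interpretation: for a small percentage change in X, the percentage change in Y is approximately 0.50 times as large.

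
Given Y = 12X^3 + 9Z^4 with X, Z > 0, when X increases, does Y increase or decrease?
Y increases

Taking the partial derivative:
∂Y/∂X = 36X^2

∂Y/∂X = 36X^2 > 0 (assuming positive values)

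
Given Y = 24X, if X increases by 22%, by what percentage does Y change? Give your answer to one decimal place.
22.0%

For Y = 24X:
If X → X(1 + 0.22)
Then Y → Y · (1 + 0.22)^1
     = Y · 1.2200

Percentage change = ((1 + 0.22)^1 − 1) × 100% = 22.0%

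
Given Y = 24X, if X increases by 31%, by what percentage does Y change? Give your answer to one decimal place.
31.0%

For Y = 24X:
If X → X(1 + 0.31)
Then Y → Y · (1 + 0.31)^1
     = Y · 1.3100

Percentage change = ((1 + 0.31)^1 − 1) × 100% = 31.0%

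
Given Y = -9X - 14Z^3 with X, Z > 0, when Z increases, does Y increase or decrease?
Y decreases

Taking the partial derivative:
∂Y/∂Z = -42Z^2

∂Y/∂Z = -42Z^2 < 0 (assuming positive values)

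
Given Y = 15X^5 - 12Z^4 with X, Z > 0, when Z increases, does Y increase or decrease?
Y decreases

Taking the partial derivative:
∂Y/∂Z = -48Z^3

∂Y/∂Z = -48Z^3 < 0 (assuming positive values)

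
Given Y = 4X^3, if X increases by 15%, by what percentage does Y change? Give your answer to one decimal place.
52.1%

For Y = 4X^3:
If X → X(1 + 0.15)
Then Y → Y · (1 + 0.15)^3
     ≈ Y · 1.5209

Percentage change = ((1 + 0.15)^3 − 1) × 100% ≈ 52.1%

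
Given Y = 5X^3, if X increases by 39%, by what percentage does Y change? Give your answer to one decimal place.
168.6%

For Y = 5X^3:
If X → X(1 + 0.39)
Then Y → Y · (1 + 0.39)^3
     ≈ Y · 2.6856

Percentage change = ((1 + 0.39)^3 − 1) × 100% ≈ 168.6%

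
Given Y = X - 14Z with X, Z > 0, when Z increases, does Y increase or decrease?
Y decreases

Taking the partial derivative:
∂Y/∂Z = -14

∂Y/∂Z = -14 < 0 (assuming positive values)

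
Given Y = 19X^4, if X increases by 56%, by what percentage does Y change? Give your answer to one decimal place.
492.2%

For Y = 19X^4:
If X → X(1 + 0.56)
Then Y → Y · (1 + 0.56)^4
     ≈ Y · 5.9224

Percentage change = ((1 + 0.56)^4 − 1) × 100% ≈ 492.2%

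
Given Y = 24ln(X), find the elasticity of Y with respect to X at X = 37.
Elasticity = 1/ln(37) ≈ 0.2769

Elasticity = (dY/dX) · (X/Y)

dY/dX = 24/X
At X = 37: dY/dX = 24/37, Y = 24·ln(37)

Elasticity = (24/37) · (37 / (24·ln(37))) = 1/ln(37) ≈ 0.2769

Interpretation: for a small percentage change in X, the percentage change in Y is approximately 0.28 times as large.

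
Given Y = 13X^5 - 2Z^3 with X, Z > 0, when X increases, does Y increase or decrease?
Y increases

Taking the partial derivative:
∂Y/∂X = 65X^4

∂Y/∂X = 65X^4 > 0 (assuming positive values)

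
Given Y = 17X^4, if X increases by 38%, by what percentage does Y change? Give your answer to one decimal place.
262.7%

For Y = 17X^4:
If X → X(1 + 0.38)
Then Y → Y · (1 + 0.38)^4
     ≈ Y · 3.6267

Percentage change = ((1 + 0.38)^4 − 1) × 100% ≈ 262.7%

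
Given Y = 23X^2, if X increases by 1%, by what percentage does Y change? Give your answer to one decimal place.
2.0%

For Y = 23X^2:
If X → X(1 + 0.01)
Then Y → Y · (1 + 0.01)^2
     = Y · 1.0201

Percentage change = ((1 + 0.01)^2 − 1) × 100% ≈ 2.0%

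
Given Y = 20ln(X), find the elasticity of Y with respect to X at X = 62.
Elasticity = 1/ln(62) ≈ 0.2423

Elasticity = (dY/dX) · (X/Y)

dY/dX = 20/X
At X = 62: dY/dX = 10/31, Y = 20·ln(62)

Elasticity = (10/31) · (62 / (20·ln(62))) = 1/ln(62) ≈ 0.2423

Interpretation: for a small percentage change in X, the percentage change in Y is approximately 0.24 times as large.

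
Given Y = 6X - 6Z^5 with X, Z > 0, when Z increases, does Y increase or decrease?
Y decreases

Taking the partial derivative:
∂Y/∂Z = -30Z^4

∂Y/∂Z = -30Z^4 < 0 (assuming positive values)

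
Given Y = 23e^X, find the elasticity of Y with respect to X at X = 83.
Elasticity = 83

Elasticity = (dY/dX) · (X/Y)

dY/dX = 23·e^X
At X = 83: dY/dX = 23·e^83, Y = 23·e^83

Elasticity = (23·e^83) · (83 / (23·e^83)) = 83

Interpretation: for a small percentage change in X, the percentage change in Y is approximately 83.00 times as large.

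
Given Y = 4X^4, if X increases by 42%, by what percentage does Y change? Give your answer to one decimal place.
306.6%

For Y = 4X^4:
If X → X(1 + 0.42)
Then Y → Y · (1 + 0.42)^4
     ≈ Y · 4.0659

Percentage change = ((1 + 0.42)^4 − 1) × 100% ≈ 306.6%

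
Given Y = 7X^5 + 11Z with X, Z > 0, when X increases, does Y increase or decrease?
Y increases

Taking the partial derivative:
∂Y/∂X = 35X^4

∂Y/∂X = 35X^4 > 0 (assuming positive values)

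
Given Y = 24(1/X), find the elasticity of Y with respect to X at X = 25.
Elasticity = -1

Elasticity = (dY/dX) · (X/Y)

dY/dX = -24/X²
At X = 25: dY/dX = -24/625, Y = 24/25

Elasticity = (-24/625) · (25 / (24/25)) = -1

Interpretation: for a small percentage change in X, the percentage change in Y is approximately -1.00 times as large.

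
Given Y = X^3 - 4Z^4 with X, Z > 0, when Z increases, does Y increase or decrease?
Y decreases

Taking the partial derivative:
∂Y/∂Z = -16Z^3

∂Y/∂Z = -16Z^3 < 0 (assuming positive values)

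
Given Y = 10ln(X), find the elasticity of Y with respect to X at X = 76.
Elasticity = 1/ln(76) ≈ 0.2309

Elasticity = (dY/dX) · (X/Y)

dY/dX = 10/X
At X = 76: dY/dX = 5/38, Y = 10·ln(76)

Elasticity = (5/38) · (76 / (10·ln(76))) = 1/ln(76) ≈ 0.2309

Interpretation: for a small percentage change in X, the percentage change in Y is approximately 0.23 times as large.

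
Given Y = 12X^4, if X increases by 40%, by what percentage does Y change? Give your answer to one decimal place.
284.2%

For Y = 12X^4:
If X → X(1 + 0.4)
Then Y → Y · (1 + 0.4)^4
     = Y · 3.8416

Percentage change = ((1 + 0.4)^4 − 1) × 100% ≈ 284.2%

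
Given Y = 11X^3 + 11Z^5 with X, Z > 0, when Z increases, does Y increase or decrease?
Y increases

Taking the partial derivative:
∂Y/∂Z = 55Z^4

∂Y/∂Z = 55Z^4 > 0 (assuming positive values)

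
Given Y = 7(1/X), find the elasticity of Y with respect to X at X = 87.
Elasticity = -1

Elasticity = (dY/dX) · (X/Y)

dY/dX = -7/X²
At X = 87: dY/dX = -7/7569, Y = 7/87

Elasticity = (-7/7569) · (87 / (7/87)) = -1

Interpretation: for a small percentage change in X, the percentage change in Y is approximately -1.00 times as large.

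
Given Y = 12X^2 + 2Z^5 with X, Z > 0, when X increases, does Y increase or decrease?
Y increases

Taking the partial derivative:
∂Y/∂X = 24X

∂Y/∂X = 24X > 0 (assuming positive values)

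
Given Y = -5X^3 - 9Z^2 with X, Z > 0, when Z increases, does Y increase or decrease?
Y decreases

Taking the partial derivative:
∂Y/∂Z = -18Z

∂Y/∂Z = -18Z < 0 (assuming positive values)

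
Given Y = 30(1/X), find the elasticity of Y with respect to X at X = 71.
Elasticity = -1

Elasticity = (dY/dX) · (X/Y)

dY/dX = -30/X²
At X = 71: dY/dX = -30/5041, Y = 30/71

Elasticity = (-30/5041) · (71 / (30/71)) = -1

Interpretation: for a small percentage change in X, the percentage change in Y is approximately -1.00 times as large.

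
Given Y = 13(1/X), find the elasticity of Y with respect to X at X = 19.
Elasticity = -1

Elasticity = (dY/dX) · (X/Y)

dY/dX = -13/X²
At X = 19: dY/dX = -13/361, Y = 13/19

Elasticity = (-13/361) · (19 / (13/19)) = -1

Interpretation: for a small percentage change in X, the percentage change in Y is approximately -1.00 times as large.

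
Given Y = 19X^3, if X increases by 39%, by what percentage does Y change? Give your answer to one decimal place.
168.6%

For Y = 19X^3:
If X → X(1 + 0.39)
Then Y → Y · (1 + 0.39)^3
     ≈ Y · 2.6856

Percentage change = ((1 + 0.39)^3 − 1) × 100% ≈ 168.6%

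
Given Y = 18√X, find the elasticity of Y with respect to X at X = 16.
Elasticity = 1/2

Elasticity = (dY/dX) · (X/Y)

dY/dX = 9/√X
At X = 16: dY/dX = 9/4, Y = 72

Elasticity = (9/4) · (16 / 72) = 1/2

Interpretation: for a small percentage change in X, the percentage change in Y is approximately 0.50 times as large.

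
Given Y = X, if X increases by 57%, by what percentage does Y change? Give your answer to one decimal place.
57.0%

For Y = X:
If X → X(1 + 0.57)
Then Y → Y · (1 + 0.57)^1
     = Y · 1.5700

Percentage change = ((1 + 0.57)^1 − 1) × 100% = 57.0%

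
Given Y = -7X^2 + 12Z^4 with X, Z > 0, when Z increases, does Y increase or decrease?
Y increases

Taking the partial derivative:
∂Y/∂Z = 48Z^3

∂Y/∂Z = 48Z^3 > 0 (assuming positive values)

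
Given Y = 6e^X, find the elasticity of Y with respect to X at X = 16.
Elasticity = 16

Elasticity = (dY/dX) · (X/Y)

dY/dX = 6·e^X
At X = 16: dY/dX = 6·e^16, Y = 6·e^16

Elasticity = (6·e^16) · (16 / (6·e^16)) = 16

Interpretation: for a small percentage change in X, the percentage change in Y is approximately 16.00 times as large.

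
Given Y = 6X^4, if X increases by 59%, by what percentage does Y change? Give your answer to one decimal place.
539.1%

For Y = 6X^4:
If X → X(1 + 0.59)
Then Y → Y · (1 + 0.59)^4
     ≈ Y · 6.3913

Percentage change = ((1 + 0.59)^4 − 1) × 100% ≈ 539.1%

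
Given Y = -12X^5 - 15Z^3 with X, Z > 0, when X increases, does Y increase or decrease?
Y decreases

Taking the partial derivative:
∂Y/∂X = -60X^4

∂Y/∂X = -60X^4 < 0 (assuming positive values)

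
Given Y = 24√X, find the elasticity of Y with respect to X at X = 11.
Elasticity = 1/2

Elasticity = (dY/dX) · (X/Y)

dY/dX = 12/√X
At X = 11: dY/dX = 12·√11/11, Y = 24·√11

Elasticity = (12·√11/11) · (11 / (24·√11)) = 1/2

Interpretation: for a small percentage change in X, the percentage change in Y is approximately 0.50 times as large.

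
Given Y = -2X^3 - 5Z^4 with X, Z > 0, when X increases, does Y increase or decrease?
Y decreases

Taking the partial derivative:
∂Y/∂X = -6X^2

∂Y/∂X = -6X^2 < 0 (assuming positive values)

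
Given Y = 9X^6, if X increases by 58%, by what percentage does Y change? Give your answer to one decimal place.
1455.8%

For Y = 9X^6:
If X → X(1 + 0.58)
Then Y → Y · (1 + 0.58)^6
     ≈ Y · 15.5576

Percentage change = ((1 + 0.58)^6 − 1) × 100% ≈ 1455.8%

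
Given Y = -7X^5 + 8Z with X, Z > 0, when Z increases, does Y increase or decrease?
Y increases

Taking the partial derivative:
∂Y/∂Z = 8

∂Y/∂Z = 8 > 0 (assuming positive values)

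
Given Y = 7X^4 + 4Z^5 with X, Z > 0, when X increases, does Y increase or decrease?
Y increases

Taking the partial derivative:
∂Y/∂X = 28X^3

∂Y/∂X = 28X^3 > 0 (assuming positive values)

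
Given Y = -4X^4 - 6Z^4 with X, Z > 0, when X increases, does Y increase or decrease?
Y decreases

Taking the partial derivative:
∂Y/∂X = -16X^3

∂Y/∂X = -16X^3 < 0 (assuming positive values)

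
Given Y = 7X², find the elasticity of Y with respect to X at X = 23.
Elasticity = 2

Elasticity = (dY/dX) · (X/Y)

dY/dX = 14·X
At X = 23: dY/dX = 322, Y = 3703

Elasticity = 322 · (23 / 3703) = 2

Interpretation: for a small percentage change in X, the percentage change in Y is approximately 2.00 times as large.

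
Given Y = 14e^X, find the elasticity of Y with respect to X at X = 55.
Elasticity = 55

Elasticity = (dY/dX) · (X/Y)

dY/dX = 14·e^X
At X = 55: dY/dX = 14·e^55, Y = 14·e^55

Elasticity = (14·e^55) · (55 / (14·e^55)) = 55

Interpretation: for a small percentage change in X, the percentage change in Y is approximately 55.00 times as large.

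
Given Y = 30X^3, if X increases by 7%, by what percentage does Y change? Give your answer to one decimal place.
22.5%

For Y = 30X^3:
If X → X(1 + 0.07)
Then Y → Y · (1 + 0.07)^3
     ≈ Y · 1.2250

Percentage change = ((1 + 0.07)^3 − 1) × 100% ≈ 22.5%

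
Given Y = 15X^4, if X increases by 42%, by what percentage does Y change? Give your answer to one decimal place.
306.6%

For Y = 15X^4:
If X → X(1 + 0.42)
Then Y → Y · (1 + 0.42)^4
     ≈ Y · 4.0659

Percentage change = ((1 + 0.42)^4 − 1) × 100% ≈ 306.6%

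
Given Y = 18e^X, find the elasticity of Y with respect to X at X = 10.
Elasticity = 10

Elasticity = (dY/dX) · (X/Y)

dY/dX = 18·e^X
At X = 10: dY/dX = 18·e^10, Y = 18·e^10

Elasticity = (18·e^10) · (10 / (18·e^10)) = 10

Interpretation: for a small percentage change in X, the percentage change in Y is approximately 10.00 times as large.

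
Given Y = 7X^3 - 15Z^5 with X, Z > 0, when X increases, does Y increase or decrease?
Y increases

Taking the partial derivative:
∂Y/∂X = 21X^2

∂Y/∂X = 21X^2 > 0 (assuming positive values)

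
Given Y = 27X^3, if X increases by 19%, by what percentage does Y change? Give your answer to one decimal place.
68.5%

For Y = 27X^3:
If X → X(1 + 0.19)
Then Y → Y · (1 + 0.19)^3
     ≈ Y · 1.6852

Percentage change = ((1 + 0.19)^3 − 1) × 100% ≈ 68.5%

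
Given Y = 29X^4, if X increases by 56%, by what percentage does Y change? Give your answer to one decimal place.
492.2%

For Y = 29X^4:
If X → X(1 + 0.56)
Then Y → Y · (1 + 0.56)^4
     ≈ Y · 5.9224

Percentage change = ((1 + 0.56)^4 − 1) × 100% ≈ 492.2%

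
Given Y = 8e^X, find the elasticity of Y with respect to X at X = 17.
Elasticity = 17

Elasticity = (dY/dX) · (X/Y)

dY/dX = 8·e^X
At X = 17: dY/dX = 8·e^17, Y = 8·e^17

Elasticity = (8·e^17) · (17 / (8·e^17)) = 17

Interpretation: for a small percentage change in X, the percentage change in Y is approximately 17.00 times as large.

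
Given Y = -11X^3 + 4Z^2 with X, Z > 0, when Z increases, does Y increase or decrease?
Y increases

Taking the partial derivative:
∂Y/∂Z = 8Z

∂Y/∂Z = 8Z > 0 (assuming positive values)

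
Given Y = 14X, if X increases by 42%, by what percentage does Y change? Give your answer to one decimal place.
42.0%

For Y = 14X:
If X → X(1 + 0.42)
Then Y → Y · (1 + 0.42)^1
     = Y · 1.4200

Percentage change = ((1 + 0.42)^1 − 1) × 100% = 42.0%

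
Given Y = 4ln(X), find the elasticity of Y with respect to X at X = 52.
Elasticity = 1/ln(52) ≈ 0.2531

Elasticity = (dY/dX) · (X/Y)

dY/dX = 4/X
At X = 52: dY/dX = 1/13, Y = 4·ln(52)

Elasticity = (1/13) · (52 / (4·ln(52))) = 1/ln(52) ≈ 0.2531

Interpretation: for a small percentage change in X, the percentage change in Y is approximately 0.25 times as large.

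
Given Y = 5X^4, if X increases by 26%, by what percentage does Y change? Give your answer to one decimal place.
152.0%

For Y = 5X^4:
If X → X(1 + 0.26)
Then Y → Y · (1 + 0.26)^4
     ≈ Y · 2.5205

Percentage change = ((1 + 0.26)^4 − 1) × 100% ≈ 152.0%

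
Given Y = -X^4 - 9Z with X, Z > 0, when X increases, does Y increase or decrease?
Y decreases

Taking the partial derivative:
∂Y/∂X = -4X^3

∂Y/∂X = -4X^3 < 0 (assuming positive values)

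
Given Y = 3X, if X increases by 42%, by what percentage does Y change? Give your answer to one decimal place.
42.0%

For Y = 3X:
If X → X(1 + 0.42)
Then Y → Y · (1 + 0.42)^1
     = Y · 1.4200

Percentage change = ((1 + 0.42)^1 − 1) × 100% = 42.0%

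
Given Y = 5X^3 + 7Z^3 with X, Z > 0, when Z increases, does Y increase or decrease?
Y increases

Taking the partial derivative:
∂Y/∂Z = 21Z^2

∂Y/∂Z = 21Z^2 > 0 (assuming positive values)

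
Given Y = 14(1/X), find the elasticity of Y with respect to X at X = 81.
Elasticity = -1

Elasticity = (dY/dX) · (X/Y)

dY/dX = -14/X²
At X = 81: dY/dX = -14/6561, Y = 14/81

Elasticity = (-14/6561) · (81 / (14/81)) = -1

Interpretation: for a small percentage change in X, the percentage change in Y is approximately -1.00 times as large.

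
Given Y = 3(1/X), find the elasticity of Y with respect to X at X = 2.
Elasticity = -1

Elasticity = (dY/dX) · (X/Y)

dY/dX = -3/X²
At X = 2: dY/dX = -3/4, Y = 3/2

Elasticity = (-3/4) · (2 / (3/2)) = -1

Interpretation: for a small percentage change in X, the percentage change in Y is approximately -1.00 times as large.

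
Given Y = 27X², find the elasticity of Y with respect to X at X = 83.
Elasticity = 2

Elasticity = (dY/dX) · (X/Y)

dY/dX = 54·X
At X = 83: dY/dX = 4482, Y = 186003

Elasticity = 4482 · (83 / 186003) = 2

Interpretation: for a small percentage change in X, the percentage change in Y is approximately 2.00 times as large.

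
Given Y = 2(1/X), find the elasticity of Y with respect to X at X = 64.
Elasticity = -1

Elasticity = (dY/dX) · (X/Y)

dY/dX = -2/X²
At X = 64: dY/dX = -1/2048, Y = 1/32

Elasticity = (-1/2048) · (64 / (1/32)) = -1

Interpretation: for a small percentage change in X, the percentage change in Y is approximately -1.00 times as large.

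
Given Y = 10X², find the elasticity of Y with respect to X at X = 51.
Elasticity = 2

Elasticity = (dY/dX) · (X/Y)

dY/dX = 20·X
At X = 51: dY/dX = 1020, Y = 26010

Elasticity = 1020 · (51 / 26010) = 2

Interpretation: for a small percentage change in X, the percentage change in Y is approximately 2.00 times as large.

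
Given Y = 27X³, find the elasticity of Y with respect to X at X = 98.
Elasticity = 3

Elasticity = (dY/dX) · (X/Y)

dY/dX = 81·X²
At X = 98: dY/dX = 777924, Y = 25412184

Elasticity = 777924 · (98 / 25412184) = 3

Interpretation: for a small percentage change in X, the percentage change in Y is approximately 3.00 times as large.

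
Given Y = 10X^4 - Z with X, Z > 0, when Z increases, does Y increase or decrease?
Y decreases

Taking the partial derivative:
∂Y/∂Z = -1

∂Y/∂Z = -1 < 0 (assuming positive values)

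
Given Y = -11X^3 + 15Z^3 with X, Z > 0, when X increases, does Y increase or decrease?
Y decreases

Taking the partial derivative:
∂Y/∂X = -33X^2

∂Y/∂X = -33X^2 < 0 (assuming positive values)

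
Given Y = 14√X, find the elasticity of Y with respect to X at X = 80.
Elasticity = 1/2

Elasticity = (dY/dX) · (X/Y)

dY/dX = 7/√X
At X = 80: dY/dX = 7·√5/20, Y = 56·√5

Elasticity = (7·√5/20) · (80 / (56·√5)) = 1/2

Interpretation: for a small percentage change in X, the percentage change in Y is approximately 0.50 times as large.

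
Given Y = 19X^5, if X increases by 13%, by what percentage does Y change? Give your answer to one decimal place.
84.2%

For Y = 19X^5:
If X → X(1 + 0.13)
Then Y → Y · (1 + 0.13)^5
     ≈ Y · 1.8424

Percentage change = ((1 + 0.13)^5 − 1) × 100% ≈ 84.2%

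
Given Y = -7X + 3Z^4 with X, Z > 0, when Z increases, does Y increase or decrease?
Y increases

Taking the partial derivative:
∂Y/∂Z = 12Z^3

∂Y/∂Z = 12Z^3 > 0 (assuming positive values)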